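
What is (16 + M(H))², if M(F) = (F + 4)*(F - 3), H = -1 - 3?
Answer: 256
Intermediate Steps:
H = -4
M(F) = (-3 + F)*(4 + F) (M(F) = (4 + F)*(-3 + F) = (-3 + F)*(4 + F))
(16 + M(H))² = (16 + (-12 - 4 + (-4)²))² = (16 + (-12 - 4 + 16))² = (16 + 0)² = 16² = 256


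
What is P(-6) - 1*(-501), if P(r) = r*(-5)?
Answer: 531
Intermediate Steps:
P(r) = -5*r
P(-6) - 1*(-501) = -5*(-6) - 1*(-501) = 30 + 501 = 531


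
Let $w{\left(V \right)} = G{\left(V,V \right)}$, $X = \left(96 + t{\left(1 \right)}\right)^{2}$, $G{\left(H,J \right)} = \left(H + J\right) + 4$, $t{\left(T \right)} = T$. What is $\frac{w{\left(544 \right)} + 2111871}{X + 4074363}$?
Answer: $\frac{2112963}{4083772} \approx 0.5174$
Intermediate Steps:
$G{\left(H,J \right)} = 4 + H + J$
$X = 9409$ ($X = \left(96 + 1\right)^{2} = 97^{2} = 9409$)
$w{\left(V \right)} = 4 + 2 V$ ($w{\left(V \right)} = 4 + V + V = 4 + 2 V$)
$\frac{w{\left(544 \right)} + 2111871}{X + 4074363} = \frac{\left(4 + 2 \cdot 544\right) + 2111871}{9409 + 4074363} = \frac{\left(4 + 1088\right) + 2111871}{4083772} = \left(1092 + 2111871\right) \frac{1}{4083772} = 2112963 \cdot \frac{1}{4083772} = \frac{2112963}{4083772}$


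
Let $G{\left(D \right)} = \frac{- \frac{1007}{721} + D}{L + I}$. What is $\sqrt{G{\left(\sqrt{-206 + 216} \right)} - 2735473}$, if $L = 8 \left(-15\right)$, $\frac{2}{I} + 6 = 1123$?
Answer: $\frac{\sqrt{-25548113576308511836130 - 77830826369086 \sqrt{10}}}{96641398} \approx 1653.9 i$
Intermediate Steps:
$I = \frac{2}{1117}$ ($I = \frac{2}{-6 + 1123} = \frac{2}{1117} \approx 0.0017905$)
$L = -120$
$G{\left(D \right)} = \frac{1124819}{96641398} - \frac{1117 D}{134038}$ ($G{\left(D \right)} = \frac{- \frac{1007}{721} + D}{-120 + \frac{2}{1117}} = \frac{\left(-1007\right) \frac{1}{721} + D}{- \frac{134038}{1117}} = \left(- \frac{1007}{721} + D\right) \left(- \frac{1117}{134038}\right) = \frac{1124819}{96641398} - \frac{1117 D}{134038}$)
$\sqrt{G{\left(\sqrt{-206 + 216} \right)} - 2735473} = \sqrt{\left(\frac{1124819}{96641398} - \frac{1117 \sqrt{-206 + 216}}{134038}\right) - 2735473} = \sqrt{\left(\frac{1124819}{96641398} - \frac{1117 \sqrt{10}}{134038}\right) - 2735473} = \sqrt{- \frac{264359933786435}{96641398} - \frac{1117 \sqrt{10}}{134038}}$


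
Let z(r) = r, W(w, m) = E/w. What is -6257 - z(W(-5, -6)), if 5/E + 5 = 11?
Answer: -37541/6 ≈ -6256.8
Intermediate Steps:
E = ⅚ (E = 5/(-5 + 11) = 5/6 = 5*(⅙) = ⅚ ≈ 0.83333)
W(w, m) = 5/(6*w)
-6257 - z(W(-5, -6)) = -6257 - 5/(6*(-5)) = -6257 - 5*(-1)/(6*5) = -6257 - 1*(-⅙) = -6257 + ⅙ = -37541/6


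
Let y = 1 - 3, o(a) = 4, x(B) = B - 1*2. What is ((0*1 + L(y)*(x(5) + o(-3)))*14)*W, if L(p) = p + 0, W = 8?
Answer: -1568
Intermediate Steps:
x(B) = -2 + B (x(B) = B - 2 = -2 + B)
y = -2
L(p) = p
((0*1 + L(y)*(x(5) + o(-3)))*14)*W = ((0*1 - 2*((-2 + 5) + 4))*14)*8 = ((0 - 2*(3 + 4))*14)*8 = ((0 - 2*7)*14)*8 = ((0 - 14)*14)*8 = -14*14*8 = -196*8 = -1568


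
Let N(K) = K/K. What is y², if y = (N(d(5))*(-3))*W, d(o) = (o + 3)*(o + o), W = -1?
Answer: 9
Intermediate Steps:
d(o) = 2*o*(3 + o) (d(o) = (3 + o)*(2*o) = 2*o*(3 + o))
N(K) = 1
y = 3 (y = (1*(-3))*(-1) = -3*(-1) = 3)
y² = 3² = 9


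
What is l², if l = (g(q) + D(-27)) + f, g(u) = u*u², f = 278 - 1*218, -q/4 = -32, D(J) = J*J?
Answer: 4401356439481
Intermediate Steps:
D(J) = J²
q = 128 (q = -4*(-32) = 128)
f = 60 (f = 278 - 218 = 60)
g(u) = u³
l = 2097941 (l = (128³ + (-27)²) + 60 = (2097152 + 729) + 60 = 2097881 + 60 = 2097941)
l² = 2097941² = 4401356439481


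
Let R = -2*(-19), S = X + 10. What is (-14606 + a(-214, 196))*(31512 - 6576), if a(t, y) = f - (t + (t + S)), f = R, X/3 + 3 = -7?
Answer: -352096320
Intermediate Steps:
X = -30 (X = -9 + 3*(-7) = -9 - 21 = -30)
S = -20 (S = -30 + 10 = -20)
R = 38
f = 38
a(t, y) = 58 - 2*t (a(t, y) = 38 - (t + (t - 20)) = 38 - (t + (-20 + t)) = 38 - (-20 + 2*t) = 38 + (20 - 2*t) = 58 - 2*t)
(-14606 + a(-214, 196))*(31512 - 6576) = (-14606 + (58 - 2*(-214)))*(31512 - 6576) = (-14606 + (58 + 428))*24936 = (-14606 + 486)*24936 = -14120*24936 = -352096320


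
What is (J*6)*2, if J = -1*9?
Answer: -108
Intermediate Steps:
J = -9
(J*6)*2 = -9*6*2 = -54*2 = -108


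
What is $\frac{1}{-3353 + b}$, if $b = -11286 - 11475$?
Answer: $- \frac{1}{26114} \approx -3.8294 \cdot 10^{-5}$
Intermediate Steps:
$b = -22761$
$\frac{1}{-3353 + b} = \frac{1}{-3353 - 22761} = \frac{1}{-26114} = - \frac{1}{26114}$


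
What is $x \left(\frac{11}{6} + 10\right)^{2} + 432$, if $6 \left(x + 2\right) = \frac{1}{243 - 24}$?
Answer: $\frac{7192621}{47304} \approx 152.05$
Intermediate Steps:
$x = - \frac{2627}{1314}$ ($x = -2 + \frac{1}{6 \left(243 - 24\right)} = -2 + \frac{1}{6 \cdot 219} = -2 + \frac{1}{6} \cdot \frac{1}{219} = -2 + \frac{1}{1314} = - \frac{2627}{1314} \approx -1.9992$)
$x \left(\frac{11}{6} + 10\right)^{2} + 432 = - \frac{2627 \left(\frac{11}{6} + 10\right)^{2}}{1314} + 432 = - \frac{2627 \left(\frac{71}{6}\right)^{2}}{1314} + 432 = \left(- \frac{2627}{1314}\right) \frac{5041}{36} + 432 = - \frac{13242707}{47304} + 432 = \frac{7192621}{47304}$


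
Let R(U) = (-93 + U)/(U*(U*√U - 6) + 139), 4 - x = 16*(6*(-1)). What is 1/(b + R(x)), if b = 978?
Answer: 99539/97349149 ≈ 0.0010225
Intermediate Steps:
x = 100 (x = 4 - 16*6*(-1) = 4 - 16*(-6) = 4 - 1*(-96) = 4 + 96 = 100)
R(U) = (-93 + U)/(139 + U*(-6 + U^(3/2))) (R(U) = (-93 + U)/(U*(U^(3/2) - 6) + 139) = (-93 + U)/(U*(-6 + U^(3/2)) + 139) = (-93 + U)/(139 + U*(-6 + U^(3/2))))
1/(b + R(x)) = 1/(978 + (-93 + 100)/(139 + 100^(5/2) - 6*100)) = 1/(978 + 7/(139 + 100000 - 600)) = 1/(978 + 7/99539) = 1/(97349149/99539) = 99539/97349149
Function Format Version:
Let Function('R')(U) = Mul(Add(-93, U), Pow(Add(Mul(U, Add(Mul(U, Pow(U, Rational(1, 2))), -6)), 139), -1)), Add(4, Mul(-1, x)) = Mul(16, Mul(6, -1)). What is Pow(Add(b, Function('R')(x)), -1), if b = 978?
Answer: Rational(99539, 97349149) ≈ 0.0010225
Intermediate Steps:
x = 100 (x = Add(4, Mul(-1, Mul(16, Mul(6, -1)))) = Add(4, Mul(-1, Mul(16, -6))) = Add(4, Mul(-1, -96)) = Add(4, 96) = 100)
Function('R')(U) = Mul(Pow(Add(139, Mul(U, Add(-6, Pow(U, Rational(3, 2))))), -1), Add(-93, U)) (Function('R')(U) = Mul(Add(-93, U), Pow(Add(Mul(U, Add(Pow(U, Rational(3, 2)), -6)), 139), -1)) = Mul(Add(-93, U), Pow(Add(Mul(U, Add(-6, Pow(U, Rational(3, 2)))), 139), -1)) = Mul(Add(-93, U), Pow(Add(139, Mul(U, Add(-6, Pow(U, Rational(3, 2))))), -1)) = Mul(Pow(Add(139, Mul(U, Add(-6, Pow(U, Rational(3, 2))))), -1), Add(-93, U)))
Pow(Add(b, Function('R')(x)), -1) = Pow(Add(978, Mul(Pow(Add(139, Pow(100, Rational(5, 2)), Mul(-6, 100)), -1), Add(-93, 100))), -1) = Pow(Add(978, Mul(Pow(Add(139, 100000, -600), -1), 7)), -1) = Pow(Add(978, Mul(Pow(99539, -1), 7)), -1) = Pow(Add(978, Mul(Rational(1, 99539), 7)), -1) = Pow(Add(978, Rational(7, 99539)), -1) = Pow(Rational(97349149, 99539), -1) = Rational(99539, 97349149)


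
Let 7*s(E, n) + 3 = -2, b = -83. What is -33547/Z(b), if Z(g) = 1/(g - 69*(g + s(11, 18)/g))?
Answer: -109994540993/581 ≈ -1.8932e+8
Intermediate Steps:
s(E, n) = -5/7 (s(E, n) = -3/7 + (⅐)*(-2) = -3/7 - 2/7 = -5/7)
Z(g) = 1/(-68*g + 345/(7*g)) (Z(g) = 1/(g - 69*(g - 5/(7*g))) = 1/(g + (-69*g + 345/(7*g))) = 1/(-68*g + 345/(7*g)))
-33547/Z(b) = -33547/((-7*(-83)/(-345 + 476*(-83)²))) = -33547/((-7*(-83)/(-345 + 476*6889))) = -33547/((-7*(-83)/(-345 + 3279164))) = -33547/((-7*(-83)/3278819)) = -33547/((-7*(-83)*1/3278819)) = -33547/581/3278819 = -33547*3278819/581 = -109994540993/581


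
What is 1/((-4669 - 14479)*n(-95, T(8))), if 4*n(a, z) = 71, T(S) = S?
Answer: -1/339877 ≈ -2.9422e-6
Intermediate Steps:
n(a, z) = 71/4 (n(a, z) = (1/4)*71 = 71/4)
1/((-4669 - 14479)*n(-95, T(8))) = 1/((-4669 - 14479)*(71/4)) = (4/71)/(-19148) = -1/19148*4/71 = -1/339877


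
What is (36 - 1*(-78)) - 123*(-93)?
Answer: 11553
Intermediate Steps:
(36 - 1*(-78)) - 123*(-93) = (36 + 78) + 11439 = 114 + 11439 = 11553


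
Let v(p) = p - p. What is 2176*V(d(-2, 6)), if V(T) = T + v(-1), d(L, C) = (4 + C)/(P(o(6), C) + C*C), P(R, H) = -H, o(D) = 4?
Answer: 2176/3 ≈ 725.33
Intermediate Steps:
v(p) = 0
d(L, C) = (4 + C)/(C² - C) (d(L, C) = (4 + C)/(-C + C*C) = (4 + C)/(-C + C²) = (4 + C)/(C² - C))
V(T) = T (V(T) = T + 0 = T)
2176*V(d(-2, 6)) = 2176*((4 + 6)/(6*(-1 + 6))) = 2176*((⅙)*10/5) = 2176*((⅙)*(⅕)*10) = 2176*(⅓) = 2176/3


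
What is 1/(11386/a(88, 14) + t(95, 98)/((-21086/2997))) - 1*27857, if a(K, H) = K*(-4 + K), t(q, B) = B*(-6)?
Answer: -92391418409011/3316633427 ≈ -27857.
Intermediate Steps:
t(q, B) = -6*B
1/(11386/a(88, 14) + t(95, 98)/((-21086/2997))) - 1*27857 = 1/(11386/((88*(-4 + 88))) + (-6*98)/((-21086/2997))) - 1*27857 = 1/(11386/((88*84)) - 588/((-21086*1/2997))) - 27857 = 1/(11386/7392 - 588/(-21086/2997)) - 27857 = 1/(11386*(1/7392) - 588*(-2997/21086)) - 27857 = 1/(5693/3696 + 881118/10543) - 27857 = 1/(3316633427/38966928) - 27857 = 38966928/3316633427 - 27857 = -92391418409011/3316633427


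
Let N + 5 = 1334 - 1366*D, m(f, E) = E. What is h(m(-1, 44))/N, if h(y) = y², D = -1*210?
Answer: 176/26199 ≈ 0.0067178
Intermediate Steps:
D = -210
N = 288189 (N = -5 + (1334 - 1366*(-210)) = -5 + (1334 + 286860) = -5 + 288194 = 288189)
h(m(-1, 44))/N = 44²/288189 = 1936*(1/288189) = 176/26199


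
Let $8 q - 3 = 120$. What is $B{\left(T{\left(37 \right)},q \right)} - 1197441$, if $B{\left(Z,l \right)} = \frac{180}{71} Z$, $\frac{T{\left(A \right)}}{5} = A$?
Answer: $- \frac{84985011}{71} \approx -1.197 \cdot 10^{6}$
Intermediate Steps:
$q = \frac{123}{8}$ ($q = \frac{3}{8} + \frac{1}{8} \cdot 120 = \frac{3}{8} + 15 = \frac{123}{8} \approx 15.375$)
$T{\left(A \right)} = 5 A$
$B{\left(Z,l \right)} = \frac{180 Z}{71}$ ($B{\left(Z,l \right)} = 180 \cdot \frac{1}{71} Z = \frac{180 Z}{71}$)
$B{\left(T{\left(37 \right)},q \right)} - 1197441 = \frac{180 \cdot 5 \cdot 37}{71} - 1197441 = \frac{180}{71} \cdot 185 - 1197441 = \frac{33300}{71} - 1197441 = - \frac{84985011}{71}$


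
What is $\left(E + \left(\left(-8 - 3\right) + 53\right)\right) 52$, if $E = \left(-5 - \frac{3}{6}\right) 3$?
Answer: $1326$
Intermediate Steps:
$E = - \frac{33}{2}$ ($E = \left(-5 - \frac{1}{2}\right) 3 = \left(- \frac{11}{2}\right) 3 = - \frac{33}{2} \approx -16.5$)
$\left(E + \left(\left(-8 - 3\right) + 53\right)\right) 52 = \left(- \frac{33}{2} + \left(\left(-8 - 3\right) + 53\right)\right) 52 = \left(- \frac{33}{2} + \left(-11 + 53\right)\right) 52 = \left(- \frac{33}{2} + 42\right) 52 = \frac{51}{2} \cdot 52 = 1326$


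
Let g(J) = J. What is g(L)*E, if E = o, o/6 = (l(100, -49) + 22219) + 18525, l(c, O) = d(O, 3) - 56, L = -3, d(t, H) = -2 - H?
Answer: -732294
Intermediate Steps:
l(c, O) = -61 (l(c, O) = (-2 - 1*3) - 56 = (-2 - 3) - 56 = -5 - 56 = -61)
o = 244098 (o = 6*((-61 + 22219) + 18525) = 6*(22158 + 18525) = 6*40683 = 244098)
E = 244098
g(L)*E = -3*244098 = -732294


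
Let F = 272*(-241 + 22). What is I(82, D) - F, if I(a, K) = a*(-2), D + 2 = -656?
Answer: 59404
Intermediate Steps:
D = -658 (D = -2 - 656 = -658)
F = -59568 (F = 272*(-219) = -59568)
I(a, K) = -2*a
I(82, D) - F = -2*82 - 1*(-59568) = -164 + 59568 = 59404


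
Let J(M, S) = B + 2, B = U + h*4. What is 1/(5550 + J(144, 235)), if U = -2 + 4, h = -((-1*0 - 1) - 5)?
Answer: 1/5578 ≈ 0.00017928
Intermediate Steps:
h = 6 (h = -((0 - 1) - 5) = -(-1 - 5) = -1*(-6) = 6)
U = 2
B = 26 (B = 2 + 6*4 = 2 + 24 = 26)
J(M, S) = 28 (J(M, S) = 26 + 2 = 28)
1/(5550 + J(144, 235)) = 1/(5550 + 28) = 1/5578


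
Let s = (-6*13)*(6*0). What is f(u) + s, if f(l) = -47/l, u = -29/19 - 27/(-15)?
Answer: -4465/26 ≈ -171.73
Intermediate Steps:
u = 26/95 (u = -29*1/19 - 27*(-1/15) = -29/19 + 9/5 = 26/95 ≈ 0.27368)
s = 0 (s = -78*0 = 0)
f(u) + s = -47/26/95 + 0 = -47*95/26 + 0 = -4465/26 + 0 = -4465/26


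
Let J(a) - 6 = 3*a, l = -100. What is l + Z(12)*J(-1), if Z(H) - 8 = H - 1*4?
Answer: -52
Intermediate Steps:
Z(H) = 4 + H (Z(H) = 8 + (H - 1*4) = 8 + (H - 4) = 8 + (-4 + H) = 4 + H)
J(a) = 6 + 3*a
l + Z(12)*J(-1) = -100 + (4 + 12)*(6 + 3*(-1)) = -100 + 16*(6 - 3) = -100 + 16*3 = -100 + 48 = -52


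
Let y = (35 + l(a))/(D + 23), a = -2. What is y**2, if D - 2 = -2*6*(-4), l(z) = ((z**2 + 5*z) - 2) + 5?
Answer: 1024/5329 ≈ 0.19216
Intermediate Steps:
l(z) = 3 + z**2 + 5*z (l(z) = (-2 + z**2 + 5*z) + 5 = 3 + z**2 + 5*z)
D = 50 (D = 2 - 2*6*(-4) = 2 - 12*(-4) = 2 + 48 = 50)
y = 32/73 (y = (35 + (3 + (-2)**2 + 5*(-2)))/(50 + 23) = (35 + (3 + 4 - 10))/73 = (35 - 3)*(1/73) = 32*(1/73) = 32/73 ≈ 0.43836)
y**2 = (32/73)**2 = 1024/5329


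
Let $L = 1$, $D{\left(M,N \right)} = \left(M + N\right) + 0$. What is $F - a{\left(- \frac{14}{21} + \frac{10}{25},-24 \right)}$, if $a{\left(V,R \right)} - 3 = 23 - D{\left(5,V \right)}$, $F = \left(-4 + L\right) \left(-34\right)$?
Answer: $\frac{1211}{15} \approx 80.733$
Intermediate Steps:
$D{\left(M,N \right)} = M + N$
$F = 102$ ($F = \left(-4 + 1\right) \left(-34\right) = \left(-3\right) \left(-34\right) = 102$)
$a{\left(V,R \right)} = 21 - V$ ($a{\left(V,R \right)} = 3 - \left(-18 + V\right) = 21 - V$)
$F - a{\left(- \frac{14}{21} + \frac{10}{25},-24 \right)} = 102 - \left(21 - \left(- \frac{14}{21} + \frac{10}{25}\right)\right) = 102 - \left(21 - \left(\left(-14\right) \frac{1}{21} + 10 \cdot \frac{1}{25}\right)\right) = 102 - \left(21 - \left(- \frac{2}{3} + \frac{2}{5}\right)\right) = 102 - \left(21 - - \frac{4}{15}\right) = 102 - \left(21 + \frac{4}{15}\right) = 102 - \frac{319}{15} = \frac{1211}{15}$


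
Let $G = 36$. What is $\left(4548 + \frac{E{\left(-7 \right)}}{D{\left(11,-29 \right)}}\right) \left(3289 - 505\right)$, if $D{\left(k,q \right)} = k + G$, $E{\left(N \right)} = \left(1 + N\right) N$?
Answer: $\frac{595213632}{47} \approx 1.2664 \cdot 10^{7}$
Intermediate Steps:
$E{\left(N \right)} = N \left(1 + N\right)$
$D{\left(k,q \right)} = 36 + k$ ($D{\left(k,q \right)} = k + 36 = 36 + k$)
$\left(4548 + \frac{E{\left(-7 \right)}}{D{\left(11,-29 \right)}}\right) \left(3289 - 505\right) = \left(4548 + \frac{\left(-7\right) \left(1 - 7\right)}{36 + 11}\right) \left(3289 - 505\right) = \left(4548 + \frac{\left(-7\right) \left(-6\right)}{47}\right) 2784 = \left(4548 + 42 \cdot \frac{1}{47}\right) 2784 = \left(4548 + \frac{42}{47}\right) 2784 = \frac{213798}{47} \cdot 2784 = \frac{595213632}{47}$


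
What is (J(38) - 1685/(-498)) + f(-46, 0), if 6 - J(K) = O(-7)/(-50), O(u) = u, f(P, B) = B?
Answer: 57541/6225 ≈ 9.2435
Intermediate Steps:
J(K) = 293/50 (J(K) = 6 - (-7)/(-50) = 6 - (-7)*(-1)/50 = 6 - 1*7/50 = 6 - 7/50 = 293/50)
(J(38) - 1685/(-498)) + f(-46, 0) = (293/50 - 1685/(-498)) + 0 = (293/50 - 1685*(-1/498)) + 0 = (293/50 + 1685/498) + 0 = 57541/6225 + 0 = 57541/6225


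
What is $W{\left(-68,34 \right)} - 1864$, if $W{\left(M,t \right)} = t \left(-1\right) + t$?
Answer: $-1864$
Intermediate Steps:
$W{\left(M,t \right)} = 0$ ($W{\left(M,t \right)} = - t + t = 0$)
$W{\left(-68,34 \right)} - 1864 = 0 - 1864 = -1864$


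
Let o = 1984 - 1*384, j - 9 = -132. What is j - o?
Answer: -1723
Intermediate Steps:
j = -123 (j = 9 - 132 = -123)
o = 1600 (o = 1984 - 384 = 1600)
j - o = -123 - 1*1600 = -123 - 1600 = -1723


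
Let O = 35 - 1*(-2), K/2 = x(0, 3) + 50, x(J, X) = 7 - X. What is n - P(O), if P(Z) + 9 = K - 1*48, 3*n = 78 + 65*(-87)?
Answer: -1910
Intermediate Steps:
n = -1859 (n = (78 + 65*(-87))/3 = (78 - 5655)/3 = (⅓)*(-5577) = -1859)
K = 108 (K = 2*((7 - 1*3) + 50) = 2*((7 - 3) + 50) = 2*(4 + 50) = 2*54 = 108)
O = 37 (O = 35 + 2 = 37)
P(Z) = 51 (P(Z) = -9 + (108 - 1*48) = -9 + (108 - 48) = -9 + 60 = 51)
n - P(O) = -1859 - 1*51 = -1859 - 51 = -1910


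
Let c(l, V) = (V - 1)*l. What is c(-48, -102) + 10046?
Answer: 14990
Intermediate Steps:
c(l, V) = l*(-1 + V) (c(l, V) = (-1 + V)*l = l*(-1 + V))
c(-48, -102) + 10046 = -48*(-1 - 102) + 10046 = -48*(-103) + 10046 = 4944 + 10046 = 14990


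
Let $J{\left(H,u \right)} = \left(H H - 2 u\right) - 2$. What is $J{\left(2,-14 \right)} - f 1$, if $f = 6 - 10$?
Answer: $34$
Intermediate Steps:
$J{\left(H,u \right)} = -2 + H^{2} - 2 u$ ($J{\left(H,u \right)} = \left(H^{2} - 2 u\right) - 2 = -2 + H^{2} - 2 u$)
$f = -4$
$J{\left(2,-14 \right)} - f 1 = \left(-2 + 2^{2} - -28\right) - \left(-4\right) 1 = \left(-2 + 4 + 28\right) - -4 = 30 + 4 = 34$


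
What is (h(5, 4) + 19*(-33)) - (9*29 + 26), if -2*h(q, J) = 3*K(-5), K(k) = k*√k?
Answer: -914 + 15*I*√5/2 ≈ -914.0 + 16.771*I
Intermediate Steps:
K(k) = k^(3/2)
h(q, J) = 15*I*√5/2 (h(q, J) = -3*(-5)^(3/2)/2 = -3*(-5*I*√5)/2 = -(-15)*I*√5/2 = 15*I*√5/2)
(h(5, 4) + 19*(-33)) - (9*29 + 26) = (15*I*√5/2 + 19*(-33)) - (9*29 + 26) = (15*I*√5/2 - 627) - (261 + 26) = (-627 + 15*I*√5/2) - 1*287 = (-627 + 15*I*√5/2) - 287 = -914 + 15*I*√5/2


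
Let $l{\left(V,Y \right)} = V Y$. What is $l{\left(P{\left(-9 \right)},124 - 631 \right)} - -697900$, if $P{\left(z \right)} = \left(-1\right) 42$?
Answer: $719194$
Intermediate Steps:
$P{\left(z \right)} = -42$
$l{\left(P{\left(-9 \right)},124 - 631 \right)} - -697900 = - 42 \left(124 - 631\right) - -697900 = \left(-42\right) \left(-507\right) + 697900 = 21294 + 697900 = 719194$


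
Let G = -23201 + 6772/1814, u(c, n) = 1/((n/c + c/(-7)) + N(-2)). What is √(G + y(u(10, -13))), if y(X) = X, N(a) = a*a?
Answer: 49*I*√62954172517/80723 ≈ 152.3*I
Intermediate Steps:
N(a) = a²
u(c, n) = 1/(4 - c/7 + n/c) (u(c, n) = 1/((n/c + c/(-7)) + (-2)²) = 1/((n/c + c*(-⅐)) + 4) = 1/((n/c - c/7) + 4) = 1/((-c/7 + n/c) + 4) = 1/(4 - c/7 + n/c))
G = -21039921/907 (G = -23201 + 6772*(1/1814) = -23201 + 3386/907 = -21039921/907 ≈ -23197.)
√(G + y(u(10, -13))) = √(-21039921/907 + 7*10/(-1*10² + 7*(-13) + 28*10)) = √(-21039921/907 + 7*10/(-1*100 - 91 + 280)) = √(-21039921/907 + 7*10/(-100 - 91 + 280)) = √(-21039921/907 + 7*10/89) = √(-21039921/907 + 7*10*(1/89)) = √(-21039921/907 + 70/89) = √(-1872489479/80723) = 49*I*√62954172517/80723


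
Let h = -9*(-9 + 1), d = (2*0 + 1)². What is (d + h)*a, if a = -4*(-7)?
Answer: 2044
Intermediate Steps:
d = 1 (d = (0 + 1)² = 1² = 1)
a = 28
h = 72 (h = -9*(-8) = 72)
(d + h)*a = (1 + 72)*28 = 73*28 = 2044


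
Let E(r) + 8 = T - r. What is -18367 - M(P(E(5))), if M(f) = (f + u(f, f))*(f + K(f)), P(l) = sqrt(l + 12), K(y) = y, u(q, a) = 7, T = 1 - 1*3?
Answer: -18361 - 14*I*sqrt(3) ≈ -18361.0 - 24.249*I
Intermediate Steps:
T = -2 (T = 1 - 3 = -2)
E(r) = -10 - r (E(r) = -8 + (-2 - r) = -10 - r)
P(l) = sqrt(12 + l)
M(f) = 2*f*(7 + f) (M(f) = (f + 7)*(f + f) = (7 + f)*(2*f) = 2*f*(7 + f))
-18367 - M(P(E(5))) = -18367 - 2*sqrt(12 + (-10 - 1*5))*(7 + sqrt(12 + (-10 - 1*5))) = -18367 - 2*sqrt(12 + (-10 - 5))*(7 + sqrt(12 + (-10 - 5))) = -18367 - 2*sqrt(12 - 15)*(7 + sqrt(12 - 15)) = -18367 - 2*sqrt(-3)*(7 + sqrt(-3)) = -18367 - 2*I*sqrt(3)*(7 + I*sqrt(3))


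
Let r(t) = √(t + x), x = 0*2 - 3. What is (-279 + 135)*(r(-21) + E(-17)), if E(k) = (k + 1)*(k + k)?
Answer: -78336 - 288*I*√6 ≈ -78336.0 - 705.45*I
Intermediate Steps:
x = -3 (x = 0 - 3 = -3)
r(t) = √(-3 + t) (r(t) = √(t - 3) = √(-3 + t))
E(k) = 2*k*(1 + k) (E(k) = (1 + k)*(2*k) = 2*k*(1 + k))
(-279 + 135)*(r(-21) + E(-17)) = (-279 + 135)*(√(-3 - 21) + 2*(-17)*(1 - 17)) = -144*(√(-24) + 2*(-17)*(-16)) = -144*(2*I*√6 + 544) = -144*(544 + 2*I*√6) = -78336 - 288*I*√6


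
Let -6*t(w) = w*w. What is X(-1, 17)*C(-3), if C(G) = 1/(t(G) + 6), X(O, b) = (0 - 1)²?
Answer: 2/9 ≈ 0.22222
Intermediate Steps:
t(w) = -w²/6 (t(w) = -w*w/6 = -w²/6)
X(O, b) = 1 (X(O, b) = (-1)² = 1)
C(G) = 1/(6 - G²/6) (C(G) = 1/(-G²/6 + 6) = 1/(6 - G²/6))
X(-1, 17)*C(-3) = 1*(-6/(-36 + (-3)²)) = 1*(-6/(-36 + 9)) = 1*(-6/(-27)) = 1*(-6*(-1/27)) = 1*(2/9) = 2/9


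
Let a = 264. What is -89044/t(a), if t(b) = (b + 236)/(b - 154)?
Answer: -489742/25 ≈ -19590.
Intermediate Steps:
t(b) = (236 + b)/(-154 + b)
-89044/t(a) = -89044*(-154 + 264)/(236 + 264) = -89044/(500/110) = -89044/((1/110)*500) = -89044/50/11 = -89044*11/50 = -489742/25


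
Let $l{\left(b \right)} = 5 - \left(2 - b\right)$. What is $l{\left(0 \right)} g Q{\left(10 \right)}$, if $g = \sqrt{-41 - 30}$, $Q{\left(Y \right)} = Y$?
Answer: $30 i \sqrt{71} \approx 252.78 i$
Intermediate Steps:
$g = i \sqrt{71}$ ($g = \sqrt{-41 - 30} = \sqrt{-71} = i \sqrt{71} \approx 8.4261 i$)
$l{\left(b \right)} = 3 + b$ ($l{\left(b \right)} = 5 + \left(-2 + b\right) = 3 + b$)
$l{\left(0 \right)} g Q{\left(10 \right)} = \left(3 + 0\right) i \sqrt{71} \cdot 10 = 3 i \sqrt{71} \cdot 10 = 30 i \sqrt{71}$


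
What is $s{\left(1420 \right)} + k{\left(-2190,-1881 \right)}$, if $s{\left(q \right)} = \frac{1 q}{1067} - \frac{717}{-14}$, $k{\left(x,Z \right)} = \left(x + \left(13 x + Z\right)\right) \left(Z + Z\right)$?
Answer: $\frac{1828699421915}{14938} \approx 1.2242 \cdot 10^{8}$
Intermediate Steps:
$k{\left(x,Z \right)} = 2 Z \left(Z + 14 x\right)$ ($k{\left(x,Z \right)} = \left(x + \left(Z + 13 x\right)\right) 2 Z = \left(Z + 14 x\right) 2 Z = 2 Z \left(Z + 14 x\right)$)
$s{\left(q \right)} = \frac{717}{14} + \frac{q}{1067}$ ($s{\left(q \right)} = q \frac{1}{1067} - - \frac{717}{14} = \frac{q}{1067} + \frac{717}{14} = \frac{717}{14} + \frac{q}{1067}$)
$s{\left(1420 \right)} + k{\left(-2190,-1881 \right)} = \left(\frac{717}{14} + \frac{1}{1067} \cdot 1420\right) + 2 \left(-1881\right) \left(-1881 + 14 \left(-2190\right)\right) = \left(\frac{717}{14} + \frac{1420}{1067}\right) + 2 \left(-1881\right) \left(-1881 - 30660\right) = \frac{784919}{14938} + 2 \left(-1881\right) \left(-32541\right) = \frac{784919}{14938} + 122419242 = \frac{1828699421915}{14938}$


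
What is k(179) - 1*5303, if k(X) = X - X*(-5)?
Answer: -4229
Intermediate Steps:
k(X) = 6*X (k(X) = X - (-5)*X = X + 5*X = 6*X)
k(179) - 1*5303 = 6*179 - 1*5303 = 1074 - 5303 = -4229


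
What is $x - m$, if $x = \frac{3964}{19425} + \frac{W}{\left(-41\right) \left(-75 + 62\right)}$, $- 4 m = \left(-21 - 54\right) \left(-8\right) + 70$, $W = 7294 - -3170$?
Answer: $\frac{3879182899}{20707050} \approx 187.34$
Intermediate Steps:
$W = 10464$ ($W = 7294 + 3170 = 10464$)
$m = - \frac{335}{2}$ ($m = - \frac{\left(-21 - 54\right) \left(-8\right) + 70}{4} = - \frac{\left(-75\right) \left(-8\right) + 70}{4} = - \frac{600 + 70}{4} = \left(- \frac{1}{4}\right) 670 = - \frac{335}{2} \approx -167.5$)
$x = \frac{205376012}{10353525}$ ($x = \frac{3964}{19425} + \frac{10464}{\left(-41\right) \left(-75 + 62\right)} = 3964 \cdot \frac{1}{19425} + \frac{10464}{\left(-41\right) \left(-13\right)} = \frac{3964}{19425} + \frac{10464}{533} = \frac{205376012}{10353525} \approx 19.836$)
$x - m = \frac{205376012}{10353525} - - \frac{335}{2} = \frac{205376012}{10353525} + \frac{335}{2} = \frac{3879182899}{20707050}$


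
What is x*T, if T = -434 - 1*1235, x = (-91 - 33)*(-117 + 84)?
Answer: -6829548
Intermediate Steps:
x = 4092 (x = -124*(-33) = 4092)
T = -1669 (T = -434 - 1235 = -1669)
x*T = 4092*(-1669) = -6829548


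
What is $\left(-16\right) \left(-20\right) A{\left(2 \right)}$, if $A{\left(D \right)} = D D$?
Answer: $1280$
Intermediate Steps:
$A{\left(D \right)} = D^{2}$
$\left(-16\right) \left(-20\right) A{\left(2 \right)} = \left(-16\right) \left(-20\right) 2^{2} = 320 \cdot 4 = 1280$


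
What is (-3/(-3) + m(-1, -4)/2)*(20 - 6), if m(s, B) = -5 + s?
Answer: -28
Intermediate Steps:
(-3/(-3) + m(-1, -4)/2)*(20 - 6) = (-3/(-3) + (-5 - 1)/2)*(20 - 6) = (-3*(-⅓) - 6*½)*14 = (1 - 3)*14 = -2*14 = -28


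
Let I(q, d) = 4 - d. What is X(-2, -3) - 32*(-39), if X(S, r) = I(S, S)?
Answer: 1254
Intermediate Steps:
X(S, r) = 4 - S
X(-2, -3) - 32*(-39) = (4 - 1*(-2)) - 32*(-39) = (4 + 2) + 1248 = 6 + 1248 = 1254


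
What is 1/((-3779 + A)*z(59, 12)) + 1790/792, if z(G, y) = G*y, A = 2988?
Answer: 20884361/9240462 ≈ 2.2601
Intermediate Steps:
1/((-3779 + A)*z(59, 12)) + 1790/792 = 1/((-3779 + 2988)*((59*12))) + 1790/792 = 1/(-791*708) + 1790*(1/792) = -1/791*1/708 + 895/396 = -1/560028 + 895/396 = 20884361/9240462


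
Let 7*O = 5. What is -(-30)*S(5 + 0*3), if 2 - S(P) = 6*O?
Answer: -480/7 ≈ -68.571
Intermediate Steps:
O = 5/7 (O = (⅐)*5 = 5/7 ≈ 0.71429)
S(P) = -16/7 (S(P) = 2 - 6*5/7 = 2 - 1*30/7 = 2 - 30/7 = -16/7)
-(-30)*S(5 + 0*3) = -(-30)*(-16)/7 = -1*480/7 = -480/7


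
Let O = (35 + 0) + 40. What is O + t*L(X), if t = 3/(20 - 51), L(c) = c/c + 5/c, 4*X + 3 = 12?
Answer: 6946/93 ≈ 74.688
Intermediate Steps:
X = 9/4 (X = -¾ + (¼)*12 = -¾ + 3 = 9/4 ≈ 2.2500)
L(c) = 1 + 5/c
t = -3/31 (t = 3/(-31) = 3*(-1/31) = -3/31 ≈ -0.096774)
O = 75 (O = 35 + 40 = 75)
O + t*L(X) = 75 - 3*(5 + 9/4)/(31*9/4) = 75 - 4*29/(93*4) = 75 - 3/31*29/9 = 75 - 29/93 = 6946/93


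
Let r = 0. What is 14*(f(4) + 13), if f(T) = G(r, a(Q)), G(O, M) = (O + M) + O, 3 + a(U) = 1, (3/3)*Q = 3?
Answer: 154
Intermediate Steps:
Q = 3
a(U) = -2 (a(U) = -3 + 1 = -2)
G(O, M) = M + 2*O (G(O, M) = (M + O) + O = M + 2*O)
f(T) = -2 (f(T) = -2 + 2*0 = -2 + 0 = -2)
14*(f(4) + 13) = 14*(-2 + 13) = 14*11 = 154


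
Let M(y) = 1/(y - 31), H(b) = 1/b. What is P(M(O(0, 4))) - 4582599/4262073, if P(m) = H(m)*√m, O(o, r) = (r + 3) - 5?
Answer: -1527533/1420691 - I*√29 ≈ -1.0752 - 5.3852*I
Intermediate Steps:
O(o, r) = -2 + r (O(o, r) = (3 + r) - 5 = -2 + r)
M(y) = 1/(-31 + y)
P(m) = m^(-½) (P(m) = √m/m = m^(-½))
P(M(O(0, 4))) - 4582599/4262073 = (1/(-31 + (-2 + 4)))^(-½) - 4582599/4262073 = (1/(-31 + 2))^(-½) - 4582599*1/4262073 = (1/(-29))^(-½) - 1527533/1420691 = (-1/29)^(-½) - 1527533/1420691 = -I*√29 - 1527533/1420691 = -1527533/1420691 - I*√29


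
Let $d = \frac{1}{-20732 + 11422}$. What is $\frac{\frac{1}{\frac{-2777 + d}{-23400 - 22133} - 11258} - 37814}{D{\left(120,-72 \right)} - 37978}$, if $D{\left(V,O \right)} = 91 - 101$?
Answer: $\frac{45115675826470249}{45323274164861093} \approx 0.99542$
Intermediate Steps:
$D{\left(V,O \right)} = -10$
$d = - \frac{1}{9310}$ ($d = \frac{1}{-9310} = - \frac{1}{9310} \approx -0.00010741$)
$\frac{\frac{1}{\frac{-2777 + d}{-23400 - 22133} - 11258} - 37814}{D{\left(120,-72 \right)} - 37978} = \frac{\frac{1}{\frac{-2777 - \frac{1}{9310}}{-23400 - 22133} - 11258} - 37814}{-10 - 37978} = \frac{\frac{1}{- \frac{25853871}{9310 \left(-45533\right)} - 11258} - 37814}{-37988} = \left(\frac{1}{\left(- \frac{25853871}{9310}\right) \left(- \frac{1}{45533}\right) - 11258} - 37814\right) \left(- \frac{1}{37988}\right) = \left(\frac{1}{\frac{25853871}{423912230} - 11258} - 37814\right) \left(- \frac{1}{37988}\right) = \left(\frac{1}{- \frac{4772378031469}{423912230}} - 37814\right) \left(- \frac{1}{37988}\right) = \left(- \frac{423912230}{4772378031469} - 37814\right) \left(- \frac{1}{37988}\right) = \left(- \frac{180462703305880996}{4772378031469}\right) \left(- \frac{1}{37988}\right) = \frac{45115675826470249}{45323274164861093}$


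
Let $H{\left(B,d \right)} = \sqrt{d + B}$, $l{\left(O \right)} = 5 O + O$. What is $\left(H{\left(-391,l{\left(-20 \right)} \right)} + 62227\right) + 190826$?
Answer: $253053 + i \sqrt{511} \approx 2.5305 \cdot 10^{5} + 22.605 i$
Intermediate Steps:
$l{\left(O \right)} = 6 O$
$H{\left(B,d \right)} = \sqrt{B + d}$
$\left(H{\left(-391,l{\left(-20 \right)} \right)} + 62227\right) + 190826 = \left(\sqrt{-391 + 6 \left(-20\right)} + 62227\right) + 190826 = \left(\sqrt{-391 - 120} + 62227\right) + 190826 = \left(\sqrt{-511} + 62227\right) + 190826 = \left(i \sqrt{511} + 62227\right) + 190826 = \left(62227 + i \sqrt{511}\right) + 190826 = 253053 + i \sqrt{511}$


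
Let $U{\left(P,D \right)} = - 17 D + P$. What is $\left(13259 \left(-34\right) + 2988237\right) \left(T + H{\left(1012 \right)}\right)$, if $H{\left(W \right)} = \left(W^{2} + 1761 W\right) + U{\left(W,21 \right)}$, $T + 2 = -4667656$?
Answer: $-4721466372337$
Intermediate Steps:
$U{\left(P,D \right)} = P - 17 D$
$T = -4667658$ ($T = -2 - 4667656 = -4667658$)
$H{\left(W \right)} = -357 + W^{2} + 1762 W$ ($H{\left(W \right)} = \left(W^{2} + 1761 W\right) + \left(W - 357\right) = \left(W^{2} + 1761 W\right) + \left(-357 + W\right) = -357 + W^{2} + 1762 W$)
$\left(13259 \left(-34\right) + 2988237\right) \left(T + H{\left(1012 \right)}\right) = \left(13259 \left(-34\right) + 2988237\right) \left(-4667658 + \left(-357 + 1012^{2} + 1762 \cdot 1012\right)\right) = \left(-450806 + 2988237\right) \left(-4667658 + \left(-357 + 1024144 + 1783144\right)\right) = 2537431 \left(-4667658 + 2806931\right) = 2537431 \left(-1860727\right) = -4721466372337$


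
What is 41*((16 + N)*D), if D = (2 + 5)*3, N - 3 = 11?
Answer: 25830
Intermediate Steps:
N = 14 (N = 3 + 11 = 14)
D = 21 (D = 7*3 = 21)
41*((16 + N)*D) = 41*((16 + 14)*21) = 41*(30*21) = 41*630 = 25830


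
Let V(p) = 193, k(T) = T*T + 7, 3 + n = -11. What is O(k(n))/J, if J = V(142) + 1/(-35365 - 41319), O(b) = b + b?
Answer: 31133704/14800011 ≈ 2.1036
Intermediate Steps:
n = -14 (n = -3 - 11 = -14)
k(T) = 7 + T² (k(T) = T² + 7 = 7 + T²)
O(b) = 2*b
J = 14800011/76684 (J = 193 + 1/(-35365 - 41319) = 193 + 1/(-76684) = 193 - 1/76684 = 14800011/76684 ≈ 193.00)
O(k(n))/J = (2*(7 + (-14)²))/(14800011/76684) = (2*(7 + 196))*(76684/14800011) = (2*203)*(76684/14800011) = 406*(76684/14800011) = 31133704/14800011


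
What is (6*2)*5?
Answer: 60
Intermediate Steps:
(6*2)*5 = 12*5 = 60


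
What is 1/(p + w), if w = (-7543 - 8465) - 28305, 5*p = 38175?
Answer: -1/36678 ≈ -2.7264e-5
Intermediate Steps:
p = 7635 (p = (1/5)*38175 = 7635)
w = -44313 (w = -16008 - 28305 = -44313)
1/(p + w) = 1/(7635 - 44313) = 1/(-36678) = -1/36678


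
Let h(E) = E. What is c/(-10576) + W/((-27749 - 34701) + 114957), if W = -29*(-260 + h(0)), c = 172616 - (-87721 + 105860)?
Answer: -617798523/42716464 ≈ -14.463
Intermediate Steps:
c = 154477 (c = 172616 - 1*18139 = 172616 - 18139 = 154477)
W = 7540 (W = -29*(-260 + 0) = -29*(-260) = 7540)
c/(-10576) + W/((-27749 - 34701) + 114957) = 154477/(-10576) + 7540/((-27749 - 34701) + 114957) = 154477*(-1/10576) + 7540/(-62450 + 114957) = -154477/10576 + 7540/52507 = -154477/10576 + 7540*(1/52507) = -154477/10576 + 580/4039 = -617798523/42716464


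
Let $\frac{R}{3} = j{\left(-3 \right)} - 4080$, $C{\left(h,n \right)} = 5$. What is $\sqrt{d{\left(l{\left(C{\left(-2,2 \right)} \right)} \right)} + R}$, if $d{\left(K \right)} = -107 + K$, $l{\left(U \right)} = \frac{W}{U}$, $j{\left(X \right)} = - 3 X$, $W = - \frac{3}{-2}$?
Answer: $\frac{i \sqrt{1231970}}{10} \approx 110.99 i$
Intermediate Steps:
$W = \frac{3}{2}$ ($W = \left(-3\right) \left(- \frac{1}{2}\right) = \frac{3}{2} \approx 1.5$)
$l{\left(U \right)} = \frac{3}{2 U}$
$R = -12213$ ($R = 3 \left(\left(-3\right) \left(-3\right) - 4080\right) = 3 \left(9 - 4080\right) = 3 \left(-4071\right) = -12213$)
$\sqrt{d{\left(l{\left(C{\left(-2,2 \right)} \right)} \right)} + R} = \sqrt{\left(-107 + \frac{3}{2 \cdot 5}\right) - 12213} = \sqrt{\left(-107 + \frac{3}{2} \cdot \frac{1}{5}\right) - 12213} = \sqrt{\left(-107 + \frac{3}{10}\right) - 12213} = \sqrt{- \frac{1067}{10} - 12213} = \sqrt{- \frac{123197}{10}} = \frac{i \sqrt{1231970}}{10}$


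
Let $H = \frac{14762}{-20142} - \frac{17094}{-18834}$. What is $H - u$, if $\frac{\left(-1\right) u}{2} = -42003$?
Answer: $- \frac{2655665149894}{31612869} \approx -84006.0$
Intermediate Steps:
$u = 84006$ ($u = \left(-2\right) \left(-42003\right) = 84006$)
$H = \frac{5523320}{31612869}$ ($H = 14762 \left(- \frac{1}{20142}\right) - - \frac{2849}{3139} = - \frac{7381}{10071} + \frac{2849}{3139} = \frac{5523320}{31612869} \approx 0.17472$)
$H - u = \frac{5523320}{31612869} - 84006 = - \frac{2655665149894}{31612869}$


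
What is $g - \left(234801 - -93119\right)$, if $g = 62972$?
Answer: $-264948$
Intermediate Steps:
$g - \left(234801 - -93119\right) = 62972 - \left(234801 - -93119\right) = 62972 - \left(234801 + 93119\right) = 62972 - 327920 = -264948$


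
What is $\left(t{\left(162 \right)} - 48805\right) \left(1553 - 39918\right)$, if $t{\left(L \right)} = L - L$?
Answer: $1872403825$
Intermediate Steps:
$t{\left(L \right)} = 0$
$\left(t{\left(162 \right)} - 48805\right) \left(1553 - 39918\right) = \left(0 - 48805\right) \left(1553 - 39918\right) = \left(-48805\right) \left(-38365\right) = 1872403825$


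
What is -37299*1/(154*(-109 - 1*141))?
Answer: 37299/38500 ≈ 0.96881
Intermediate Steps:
-37299*1/(154*(-109 - 1*141)) = -37299*1/(154*(-109 - 141)) = -37299/((-250*154)) = -37299/(-38500) = -37299*(-1/38500) = 37299/38500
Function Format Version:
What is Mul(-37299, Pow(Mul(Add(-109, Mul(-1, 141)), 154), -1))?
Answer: Rational(37299, 38500) ≈ 0.96881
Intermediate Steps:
Mul(-37299, Pow(Mul(Add(-109, Mul(-1, 141)), 154), -1)) = Mul(-37299, Pow(Mul(Add(-109, -141), 154), -1)) = Mul(-37299, Pow(Mul(-250, 154), -1)) = Mul(-37299, Pow(-38500, -1)) = Mul(-37299, Rational(-1, 38500)) = Rational(37299, 38500)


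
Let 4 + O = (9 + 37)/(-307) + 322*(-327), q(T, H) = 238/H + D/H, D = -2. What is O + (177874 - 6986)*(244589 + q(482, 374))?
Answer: 2399542778289292/57409 ≈ 4.1797e+10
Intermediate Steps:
q(T, H) = 236/H (q(T, H) = 238/H - 2/H = 236/H)
O = -32326532/307 (O = -4 + ((9 + 37)/(-307) + 322*(-327)) = -4 + (46*(-1/307) - 105294) = -4 + (-46/307 - 105294) = -4 - 32325304/307 = -32326532/307 ≈ -1.0530e+5)
O + (177874 - 6986)*(244589 + q(482, 374)) = -32326532/307 + (177874 - 6986)*(244589 + 236/374) = -32326532/307 + 170888*(244589 + 236*(1/374)) = -32326532/307 + 170888*(244589 + 118/187) = -32326532/307 + 170888*(45738261/187) = -32326532/307 + 7816119945768/187 = 2399542778289292/57409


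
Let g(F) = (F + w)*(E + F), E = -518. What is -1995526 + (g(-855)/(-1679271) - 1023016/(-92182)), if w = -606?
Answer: -51483836146875247/25799759887 ≈ -1.9955e+6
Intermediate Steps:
g(F) = (-606 + F)*(-518 + F) (g(F) = (F - 606)*(-518 + F) = (-606 + F)*(-518 + F))
-1995526 + (g(-855)/(-1679271) - 1023016/(-92182)) = -1995526 + ((313908 + (-855)² - 1124*(-855))/(-1679271) - 1023016/(-92182)) = -1995526 + ((313908 + 731025 + 961020)*(-1/1679271) - 1023016*(-1/92182)) = -1995526 + (2005953*(-1/1679271) + 511508/46091) = -1995526 + (-668651/559757 + 511508/46091) = -1995526 + 255501390315/25799759887 = -51483836146875247/25799759887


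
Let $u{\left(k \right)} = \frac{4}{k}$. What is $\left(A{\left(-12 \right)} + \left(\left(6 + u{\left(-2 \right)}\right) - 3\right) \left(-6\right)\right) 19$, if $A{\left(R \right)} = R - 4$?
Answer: $-418$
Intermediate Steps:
$A{\left(R \right)} = -4 + R$
$\left(A{\left(-12 \right)} + \left(\left(6 + u{\left(-2 \right)}\right) - 3\right) \left(-6\right)\right) 19 = \left(\left(-4 - 12\right) + \left(\left(6 + \frac{4}{-2}\right) - 3\right) \left(-6\right)\right) 19 = \left(-16 + \left(\left(6 + 4 \left(- \frac{1}{2}\right)\right) + \left(-3 + 0\right)\right) \left(-6\right)\right) 19 = \left(-16 + \left(\left(6 - 2\right) - 3\right) \left(-6\right)\right) 19 = \left(-16 + \left(4 - 3\right) \left(-6\right)\right) 19 = \left(-16 + 1 \left(-6\right)\right) 19 = \left(-16 - 6\right) 19 = \left(-22\right) 19 = -418$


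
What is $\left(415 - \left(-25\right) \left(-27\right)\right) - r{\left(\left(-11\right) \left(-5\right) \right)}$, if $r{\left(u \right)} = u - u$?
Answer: $-260$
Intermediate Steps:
$r{\left(u \right)} = 0$
$\left(415 - \left(-25\right) \left(-27\right)\right) - r{\left(\left(-11\right) \left(-5\right) \right)} = \left(415 - \left(-25\right) \left(-27\right)\right) - 0 = \left(415 - 675\right) + 0 = -260 + 0 = -260$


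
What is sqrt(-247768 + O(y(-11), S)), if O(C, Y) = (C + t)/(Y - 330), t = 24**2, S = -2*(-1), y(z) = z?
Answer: I*sqrt(6664014458)/164 ≈ 497.76*I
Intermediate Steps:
S = 2
t = 576
O(C, Y) = (576 + C)/(-330 + Y) (O(C, Y) = (C + 576)/(Y - 330) = (576 + C)/(-330 + Y))
sqrt(-247768 + O(y(-11), S)) = sqrt(-247768 + (576 - 11)/(-330 + 2)) = sqrt(-247768 + 565/(-328)) = sqrt(-247768 - 1/328*565) = sqrt(-247768 - 565/328) = sqrt(-81268469/328) = I*sqrt(6664014458)/164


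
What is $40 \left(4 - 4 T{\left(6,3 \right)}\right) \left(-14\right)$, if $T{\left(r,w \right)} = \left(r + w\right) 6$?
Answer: $118720$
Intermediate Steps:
$T{\left(r,w \right)} = 6 r + 6 w$
$40 \left(4 - 4 T{\left(6,3 \right)}\right) \left(-14\right) = 40 \left(4 - 4 \left(6 \cdot 6 + 6 \cdot 3\right)\right) \left(-14\right) = 40 \left(4 - 4 \left(36 + 18\right)\right) \left(-14\right) = 40 \left(4 - 216\right) \left(-14\right) = 40 \left(-212\right) \left(-14\right) = \left(-8480\right) \left(-14\right) = 118720$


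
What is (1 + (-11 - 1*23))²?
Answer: 1089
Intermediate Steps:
(1 + (-11 - 1*23))² = (1 + (-11 - 23))² = (1 - 34)² = (-33)² = 1089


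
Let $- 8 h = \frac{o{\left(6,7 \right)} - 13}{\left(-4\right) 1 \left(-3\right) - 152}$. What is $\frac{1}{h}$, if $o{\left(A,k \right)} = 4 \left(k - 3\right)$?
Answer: $\frac{1120}{3} \approx 373.33$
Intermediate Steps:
$o{\left(A,k \right)} = -12 + 4 k$ ($o{\left(A,k \right)} = 4 \left(-3 + k\right) = -12 + 4 k$)
$h = \frac{3}{1120}$ ($h = - \frac{\left(\left(-12 + 4 \cdot 7\right) - 13\right) \frac{1}{\left(-4\right) 1 \left(-3\right) - 152}}{8} = - \frac{\left(\left(-12 + 28\right) - 13\right) \frac{1}{\left(-4\right) \left(-3\right) - 152}}{8} = - \frac{\left(16 - 13\right) \frac{1}{12 - 152}}{8} = - \frac{3 \frac{1}{-140}}{8} = - \frac{3 \left(- \frac{1}{140}\right)}{8} = \left(- \frac{1}{8}\right) \left(- \frac{3}{140}\right) = \frac{3}{1120} \approx 0.0026786$)
$\frac{1}{h} = \frac{1}{\frac{3}{1120}} = \frac{1120}{3}$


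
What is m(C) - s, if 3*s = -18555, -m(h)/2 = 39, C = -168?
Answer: 6107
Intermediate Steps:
m(h) = -78 (m(h) = -2*39 = -78)
s = -6185 (s = (1/3)*(-18555) = -6185)
m(C) - s = -78 - 1*(-6185) = -78 + 6185 = 6107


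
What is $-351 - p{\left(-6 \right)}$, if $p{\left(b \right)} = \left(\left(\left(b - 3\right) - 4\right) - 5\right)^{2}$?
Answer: $-675$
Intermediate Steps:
$p{\left(b \right)} = \left(-12 + b\right)^{2}$ ($p{\left(b \right)} = \left(\left(\left(-3 + b\right) - 4\right) - 5\right)^{2} = \left(\left(-7 + b\right) - 5\right)^{2} = \left(-12 + b\right)^{2}$)
$-351 - p{\left(-6 \right)} = -351 - \left(-12 - 6\right)^{2} = -351 - \left(-18\right)^{2} = -351 - 324 = -675$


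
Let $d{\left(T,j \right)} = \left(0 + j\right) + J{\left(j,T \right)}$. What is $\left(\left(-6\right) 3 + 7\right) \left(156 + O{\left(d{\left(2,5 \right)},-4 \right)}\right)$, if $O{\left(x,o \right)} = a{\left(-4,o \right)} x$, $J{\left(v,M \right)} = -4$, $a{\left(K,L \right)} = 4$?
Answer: $-1760$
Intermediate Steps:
$d{\left(T,j \right)} = -4 + j$ ($d{\left(T,j \right)} = \left(0 + j\right) - 4 = j - 4 = -4 + j$)
$O{\left(x,o \right)} = 4 x$
$\left(\left(-6\right) 3 + 7\right) \left(156 + O{\left(d{\left(2,5 \right)},-4 \right)}\right) = \left(\left(-6\right) 3 + 7\right) \left(156 + 4 \left(-4 + 5\right)\right) = \left(-18 + 7\right) \left(156 + 4 \cdot 1\right) = - 11 \left(156 + 4\right) = \left(-11\right) 160 = -1760$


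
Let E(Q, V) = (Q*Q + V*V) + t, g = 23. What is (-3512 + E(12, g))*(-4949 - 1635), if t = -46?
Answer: 18994840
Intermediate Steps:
E(Q, V) = -46 + Q² + V² (E(Q, V) = (Q*Q + V*V) - 46 = (Q² + V²) - 46 = -46 + Q² + V²)
(-3512 + E(12, g))*(-4949 - 1635) = (-3512 + (-46 + 12² + 23²))*(-4949 - 1635) = (-3512 + (-46 + 144 + 529))*(-6584) = (-3512 + 627)*(-6584) = -2885*(-6584) = 18994840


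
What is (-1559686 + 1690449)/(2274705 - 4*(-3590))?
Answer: 130763/2289065 ≈ 0.057125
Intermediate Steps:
(-1559686 + 1690449)/(2274705 - 4*(-3590)) = 130763/(2274705 + 14360) = 130763/2289065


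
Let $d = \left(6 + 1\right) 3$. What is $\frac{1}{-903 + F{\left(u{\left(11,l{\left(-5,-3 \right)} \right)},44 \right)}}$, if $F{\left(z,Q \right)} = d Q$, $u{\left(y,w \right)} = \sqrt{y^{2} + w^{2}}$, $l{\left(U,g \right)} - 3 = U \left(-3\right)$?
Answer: $\frac{1}{21} \approx 0.047619$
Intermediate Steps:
$l{\left(U,g \right)} = 3 - 3 U$ ($l{\left(U,g \right)} = 3 + U \left(-3\right) = 3 - 3 U$)
$u{\left(y,w \right)} = \sqrt{w^{2} + y^{2}}$
$d = 21$ ($d = 7 \cdot 3 = 21$)
$F{\left(z,Q \right)} = 21 Q$
$\frac{1}{-903 + F{\left(u{\left(11,l{\left(-5,-3 \right)} \right)},44 \right)}} = \frac{1}{-903 + 21 \cdot 44} = \frac{1}{-903 + 924} = \frac{1}{21}$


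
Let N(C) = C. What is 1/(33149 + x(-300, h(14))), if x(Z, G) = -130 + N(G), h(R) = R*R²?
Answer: 1/35763 ≈ 2.7962e-5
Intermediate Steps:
h(R) = R³
x(Z, G) = -130 + G
1/(33149 + x(-300, h(14))) = 1/(33149 + (-130 + 14³)) = 1/(33149 + (-130 + 2744)) = 1/(33149 + 2614) = 1/35763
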